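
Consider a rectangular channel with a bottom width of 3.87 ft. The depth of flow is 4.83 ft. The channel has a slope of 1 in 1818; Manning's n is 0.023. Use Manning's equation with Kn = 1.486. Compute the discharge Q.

Flow area A = b·y = 3.87 × 4.83 = 18.69 ft². Wetted perimeter P = b + 2y = 3.87 + 2×4.83 = 13.53 ft.
Hydraulic radius R = A/P = 18.69/13.53 = 1.382 ft.
Manning's equation: Q = (1.486/n) A R^(2/3) S^(1/2) = (1.486/0.023) × 18.69 × 1.382^(2/3) × 0.0005501^(1/2) = 35.1 ft³/s.

Q = 35.1 ft³/s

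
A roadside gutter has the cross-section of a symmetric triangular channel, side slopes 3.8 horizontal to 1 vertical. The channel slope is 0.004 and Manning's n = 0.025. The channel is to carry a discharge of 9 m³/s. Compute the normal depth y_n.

y_n = 1.17 m

Manning's equation rearranged: A R^(2/3) = nQ / (1·√S) = 0.025 × 9 / (√0.004) = 3.558.
Trying y = 0.801 m: A R^(2/3) = 1.295 — low.
Trying y = 1.17 m: A R^(2/3) = 3.558 — matches.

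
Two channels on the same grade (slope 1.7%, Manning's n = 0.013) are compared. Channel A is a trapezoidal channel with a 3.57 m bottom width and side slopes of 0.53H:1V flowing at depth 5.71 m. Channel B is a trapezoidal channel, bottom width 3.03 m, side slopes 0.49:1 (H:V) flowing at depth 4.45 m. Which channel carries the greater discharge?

Channel A: With bottom width b = 3.57 m and side slope z = 0.53: A = (b + zy)y = (3.57 + 0.53×5.71)×5.71 = 37.66 m²; P = b + 2y√(1+z²) = 3.57 + 2×5.71×1.132 = 16.49 m. Hydraulic radius R = A/P = 37.66/16.49 = 2.283 m. Q_A = (1/0.013)·37.66·2.283^(2/3)·√0.017 = 655.1 m³/s.
Channel B: With bottom width b = 3.03 m and side slope z = 0.49: A = (b + zy)y = (3.03 + 0.49×4.45)×4.45 = 23.19 m²; P = b + 2y√(1+z²) = 3.03 + 2×4.45×1.114 = 12.94 m. Hydraulic radius R = A/P = 23.19/12.94 = 1.792 m. Q_B = (1/0.013)·23.19·1.792^(2/3)·√0.017 = 343.1 m³/s.
Q_A = 655.1 m³/s vs Q_B = 343.1 m³/s, so channel A carries more.

channel A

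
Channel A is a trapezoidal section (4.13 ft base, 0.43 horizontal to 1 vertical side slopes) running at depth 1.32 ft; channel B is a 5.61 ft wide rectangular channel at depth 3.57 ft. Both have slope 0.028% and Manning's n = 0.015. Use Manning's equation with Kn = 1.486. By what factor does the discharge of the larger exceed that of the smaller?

4.73

Channel A: With bottom width b = 4.13 ft and side slope z = 0.43: A = (b + zy)y = (4.13 + 0.43×1.32)×1.32 = 6.201 ft²; P = b + 2y√(1+z²) = 4.13 + 2×1.32×1.089 = 7.004 ft. Hydraulic radius R = A/P = 6.201/7.004 = 0.8854 ft. Q_A = (1.486/0.015)·6.201·0.8854^(2/3)·√0.00028 = 9.478 ft³/s.
Channel B: Flow area A = b·y = 5.61 × 3.57 = 20.03 ft². Wetted perimeter P = b + 2y = 5.61 + 2×3.57 = 12.75 ft. Hydraulic radius R = A/P = 20.03/12.75 = 1.571 ft. Q_B = (1.486/0.015)·20.03·1.571^(2/3)·√0.00028 = 44.86 ft³/s.
The larger discharge is 44.86 ft³/s and the smaller is 9.478 ft³/s; the ratio is 4.73.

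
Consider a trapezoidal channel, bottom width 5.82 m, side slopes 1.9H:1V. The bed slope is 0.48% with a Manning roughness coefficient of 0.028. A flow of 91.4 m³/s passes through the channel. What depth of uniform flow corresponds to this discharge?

y_n = 2.53 m

Manning's equation rearranged: A R^(2/3) = nQ / (1·√S) = 0.028 × 91.4 / (√0.0048) = 36.94.
Try y = 2.06 m: A R^(2/3) = 24.7 — short.
Try y = 2.53 m: A R^(2/3) = 36.96 — matches.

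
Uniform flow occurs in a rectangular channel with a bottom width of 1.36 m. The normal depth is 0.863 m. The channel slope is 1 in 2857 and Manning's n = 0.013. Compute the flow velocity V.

Flow area A = b·y = 1.36 × 0.863 = 1.174 m². Wetted perimeter P = b + 2y = 1.36 + 2×0.863 = 3.086 m.
Hydraulic radius R = A/P = 1.174/3.086 = 0.3803 m.
From Manning's equation, V = (1/n) R^(2/3) S^(1/2) = (1/0.013) × 0.3803^(2/3) × 0.00035^(1/2) = 0.755 m/s.

V = 0.755 m/s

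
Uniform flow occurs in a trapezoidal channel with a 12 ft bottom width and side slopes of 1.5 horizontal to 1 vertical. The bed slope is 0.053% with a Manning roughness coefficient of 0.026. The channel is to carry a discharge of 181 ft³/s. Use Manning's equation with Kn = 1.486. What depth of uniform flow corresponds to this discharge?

Manning's equation rearranged: A R^(2/3) = nQ / (1.486·√S) = 0.026 × 181 / (1.486 × √0.00053) = 137.6.
At y = 4.88 ft: A R^(2/3) = 204.1 — high.
At y = 3.05 ft: A R^(2/3) = 85.47 — low.
At y = 3.96 ft: A R^(2/3) = 137.9 — matches.

y_n = 3.96 ft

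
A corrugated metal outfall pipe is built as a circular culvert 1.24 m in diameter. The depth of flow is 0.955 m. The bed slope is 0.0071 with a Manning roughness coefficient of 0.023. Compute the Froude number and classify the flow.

For a circular section of diameter D = 1.24 m at depth y = 0.955 m, the central angle is θ = 2 arccos(1 − 2y/D) = 4.283 rad. Then A = (D²/8)(θ − sin θ) = 0.998 m² and P = Dθ/2 = 2.656 m.
Hydraulic radius R = A/P = 0.998/2.656 = 0.3758 m.
V = (1/n) R^(2/3) √S = (1/0.023) × 0.3758^(2/3) × √0.0071 = 1.908 m/s. Hydraulic depth D_h = A/T = 0.998/1.043 = 0.9565 m.
Froude number Fr = V/√(g·D_h) = 1.908/√(9.81×0.9565) = 0.623, which is less than 1, so the flow is subcritical.

subcritical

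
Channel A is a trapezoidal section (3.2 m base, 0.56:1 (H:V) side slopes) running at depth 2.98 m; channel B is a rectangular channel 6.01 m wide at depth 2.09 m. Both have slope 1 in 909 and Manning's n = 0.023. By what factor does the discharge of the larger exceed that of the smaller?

1.29

Channel A: With bottom width b = 3.2 m and side slope z = 0.56: A = (b + zy)y = (3.2 + 0.56×2.98)×2.98 = 14.51 m²; P = b + 2y√(1+z²) = 3.2 + 2×2.98×1.146 = 10.03 m. Hydraulic radius R = A/P = 14.51/10.03 = 1.446 m. Q_A = (1/0.023)·14.51·1.446^(2/3)·√0.0011 = 26.76 m³/s.
Channel B: Flow area A = b·y = 6.01 × 2.09 = 12.56 m². Wetted perimeter P = b + 2y = 6.01 + 2×2.09 = 10.19 m. Hydraulic radius R = A/P = 12.56/10.19 = 1.233 m. Q_B = (1/0.023)·12.56·1.233^(2/3)·√0.0011 = 20.82 m³/s.
The larger discharge is 26.76 m³/s and the smaller is 20.82 m³/s; the ratio is 1.29.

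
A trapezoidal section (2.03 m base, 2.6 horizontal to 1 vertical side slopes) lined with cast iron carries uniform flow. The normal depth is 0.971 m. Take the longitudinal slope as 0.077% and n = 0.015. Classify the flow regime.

subcritical

With bottom width b = 2.03 m and side slope z = 2.6: A = (b + zy)y = (2.03 + 2.6×0.971)×0.971 = 4.423 m²; P = b + 2y√(1+z²) = 2.03 + 2×0.971×2.786 = 7.44 m.
Hydraulic radius R = A/P = 4.423/7.44 = 0.5944 m.
V = (1/n) R^(2/3) √S = (1/0.015) × 0.5944^(2/3) × √0.00077 = 1.308 m/s. Hydraulic depth D_h = A/T = 4.423/7.079 = 0.6247 m.
Froude number Fr = V/√(g·D_h) = 1.308/√(9.81×0.6247) = 0.528, which is less than 1, so the flow is subcritical.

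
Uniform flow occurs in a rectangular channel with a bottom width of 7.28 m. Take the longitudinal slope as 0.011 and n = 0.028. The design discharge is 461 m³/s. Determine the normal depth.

y_n = 8.97 m

Manning's equation rearranged: A R^(2/3) = nQ / (1·√S) = 0.028 × 461 / (√0.011) = 123.1.
Trying y = 7.4 m: A R^(2/3) = 97.64 — short.
Trying y = 8.97 m: A R^(2/3) = 123.1 — close enough.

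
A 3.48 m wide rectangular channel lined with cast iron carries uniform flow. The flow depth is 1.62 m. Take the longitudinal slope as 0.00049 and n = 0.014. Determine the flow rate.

Flow area A = b·y = 3.48 × 1.62 = 5.638 m². Wetted perimeter P = b + 2y = 3.48 + 2×1.62 = 6.72 m.
Hydraulic radius R = A/P = 5.638/6.72 = 0.8389 m.
Manning's equation: Q = (1/n) A R^(2/3) S^(1/2) = (1/0.014) × 5.638 × 0.8389^(2/3) × 0.00049^(1/2) = 7.93 m³/s.

Q = 7.93 m³/s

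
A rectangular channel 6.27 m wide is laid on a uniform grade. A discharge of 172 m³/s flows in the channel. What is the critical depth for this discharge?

y_c = 4.25 m

For a rectangular channel, critical depth y_c = (q²/g)^(1/3) where q = Q/b = 172/6.27 = 27.43 m²/s.
So y_c = (27.43²/9.81)^(1/3) = 4.25 m.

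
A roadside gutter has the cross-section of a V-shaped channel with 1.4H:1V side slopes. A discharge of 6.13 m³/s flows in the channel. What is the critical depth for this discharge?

At critical depth, Q² T / (g A³) = 1, i.e. A³/T = Q²/g = 6.13²/9.81 = 3.83.
Trying y = 1.63 m: A³/T = 11.28 — too large.
Trying y = 0.912 m: A³/T = 0.6183 — too small.
Trying y = 1.31 m: A³/T = 3.781 — close enough.

y_c = 1.31 m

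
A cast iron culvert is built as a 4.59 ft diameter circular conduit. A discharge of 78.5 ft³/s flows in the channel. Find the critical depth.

At critical depth, Q² T / (g A³) = 1, i.e. A³/T = Q²/g = 78.5²/32.2 = 191.4.
Try y = 3.29 ft: A³/T = 494.4 — too large.
Try y = 2.3 ft: A³/T = 124.4 — too small.
Try y = 2.57 ft: A³/T = 190.1 — ≈ 191.4.

y_c = 2.57 ft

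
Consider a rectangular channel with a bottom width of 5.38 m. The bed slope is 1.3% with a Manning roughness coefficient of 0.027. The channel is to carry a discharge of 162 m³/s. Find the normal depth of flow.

y_n = 4.93 m

Manning's equation rearranged: A R^(2/3) = nQ / (1·√S) = 0.027 × 162 / (√0.013) = 38.36.
Try y = 4.37 m: A R^(2/3) = 33.03 — too small.
Try y = 4.93 m: A R^(2/3) = 38.38 — close enough.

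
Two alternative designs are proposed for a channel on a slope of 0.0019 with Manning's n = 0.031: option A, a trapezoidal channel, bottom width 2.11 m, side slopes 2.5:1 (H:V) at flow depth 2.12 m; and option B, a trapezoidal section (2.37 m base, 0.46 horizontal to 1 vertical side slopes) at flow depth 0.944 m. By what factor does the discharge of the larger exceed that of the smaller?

9.27

Channel A: With bottom width b = 2.11 m and side slope z = 2.5: A = (b + zy)y = (2.11 + 2.5×2.12)×2.12 = 15.71 m²; P = b + 2y√(1+z²) = 2.11 + 2×2.12×2.693 = 13.53 m. Hydraulic radius R = A/P = 15.71/13.53 = 1.161 m. Q_A = (1/0.031)·15.71·1.161^(2/3)·√0.0019 = 24.41 m³/s.
Channel B: With bottom width b = 2.37 m and side slope z = 0.46: A = (b + zy)y = (2.37 + 0.46×0.944)×0.944 = 2.647 m²; P = b + 2y√(1+z²) = 2.37 + 2×0.944×1.101 = 4.448 m. Hydraulic radius R = A/P = 2.647/4.448 = 0.5951 m. Q_B = (1/0.031)·2.647·0.5951^(2/3)·√0.0019 = 2.634 m³/s.
The larger discharge is 24.41 m³/s and the smaller is 2.634 m³/s; the ratio is 9.27.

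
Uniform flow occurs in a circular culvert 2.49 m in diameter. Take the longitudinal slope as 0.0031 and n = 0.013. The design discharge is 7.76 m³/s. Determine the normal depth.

Manning's equation rearranged: A R^(2/3) = nQ / (1·√S) = 0.013 × 7.76 / (√0.0031) = 1.812.
At y = 1.37 m: A R^(2/3) = 2.081 — high.
At y = 1.1 m: A R^(2/3) = 1.431 — low.
At y = 1.26 m: A R^(2/3) = 1.811 — ≈ 1.812.

y_n = 1.26 m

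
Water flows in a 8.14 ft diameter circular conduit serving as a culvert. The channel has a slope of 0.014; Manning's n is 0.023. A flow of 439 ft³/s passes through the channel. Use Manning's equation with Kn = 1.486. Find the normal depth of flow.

Manning's equation rearranged: A R^(2/3) = nQ / (1.486·√S) = 0.023 × 439 / (1.486 × √0.014) = 57.43.
Trying y = 3.51 ft: A R^(2/3) = 32.26 — low.
Trying y = 6.08 ft: A R^(2/3) = 75.84 — high.
Trying y = 4.96 ft: A R^(2/3) = 57.48 — matches.

y_n = 4.96 ft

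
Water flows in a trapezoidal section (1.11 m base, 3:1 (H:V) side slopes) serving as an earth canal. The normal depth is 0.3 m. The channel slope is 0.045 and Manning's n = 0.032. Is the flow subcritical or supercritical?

With bottom width b = 1.11 m and side slope z = 3: A = (b + zy)y = (1.11 + 3×0.3)×0.3 = 0.603 m²; P = b + 2y√(1+z²) = 1.11 + 2×0.3×3.162 = 3.007 m.
Hydraulic radius R = A/P = 0.603/3.007 = 0.2005 m.
V = (1/n) R^(2/3) √S = (1/0.032) × 0.2005^(2/3) × √0.045 = 2.271 m/s. Hydraulic depth D_h = A/T = 0.603/2.91 = 0.2072 m.
Froude number Fr = V/√(g·D_h) = 2.271/√(9.81×0.2072) = 1.59, which is greater than 1, so the flow is supercritical.

supercritical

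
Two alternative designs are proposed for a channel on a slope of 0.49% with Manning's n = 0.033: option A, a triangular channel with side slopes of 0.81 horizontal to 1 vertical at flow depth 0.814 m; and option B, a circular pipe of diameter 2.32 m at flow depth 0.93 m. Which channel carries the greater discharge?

Channel A: For a triangular section with side slope z = 0.81: A = zy² = 0.81×0.814² = 0.5367 m²; P = 2y√(1+z²) = 2×0.814×1.287 = 2.095 m. Hydraulic radius R = A/P = 0.5367/2.095 = 0.2562 m. Q_A = (1/0.033)·0.5367·0.2562^(2/3)·√0.0049 = 0.4592 m³/s.
Channel B: For a circular section of diameter D = 2.32 m at depth y = 0.93 m, the central angle is θ = 2 arccos(1 − 2y/D) = 2.742 rad. Then A = (D²/8)(θ − sin θ) = 1.584 m² and P = Dθ/2 = 3.181 m. Hydraulic radius R = A/P = 1.584/3.181 = 0.4978 m. Q_B = (1/0.033)·1.584·0.4978^(2/3)·√0.0049 = 2.11 m³/s.
Q_A = 0.4592 m³/s vs Q_B = 2.11 m³/s, so channel B carries more.

channel B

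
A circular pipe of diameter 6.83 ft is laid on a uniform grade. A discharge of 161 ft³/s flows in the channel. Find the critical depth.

At critical depth, Q² T / (g A³) = 1, i.e. A³/T = Q²/g = 161²/32.2 = 805.
Trying y = 2.96 ft: A³/T = 520.9 — too small.
Trying y = 3.88 ft: A³/T = 1466 — too large.
Trying y = 3.32 ft: A³/T = 808.1 — close enough.

y_c = 3.32 ft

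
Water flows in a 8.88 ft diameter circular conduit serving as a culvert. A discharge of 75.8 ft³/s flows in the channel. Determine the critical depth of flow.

y_c = 2.08 ft

At critical depth, Q² T / (g A³) = 1, i.e. A³/T = Q²/g = 75.8²/32.2 = 178.4.
At y = 1.8 ft: A³/T = 101.7 — short.
At y = 2.66 ft: A³/T = 466.1 — over.
At y = 2.08 ft: A³/T = 179 — ≈ 178.4.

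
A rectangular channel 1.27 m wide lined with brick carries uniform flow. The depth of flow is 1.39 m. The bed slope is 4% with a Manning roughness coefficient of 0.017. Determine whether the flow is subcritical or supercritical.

supercritical

Flow area A = b·y = 1.27 × 1.39 = 1.765 m². Wetted perimeter P = b + 2y = 1.27 + 2×1.39 = 4.05 m.
Hydraulic radius R = A/P = 1.765/4.05 = 0.4359 m.
V = (1/n) R^(2/3) √S = (1/0.017) × 0.4359^(2/3) × √0.04 = 6.763 m/s. Hydraulic depth D_h = A/T = 1.765/1.27 = 1.39 m.
Froude number Fr = V/√(g·D_h) = 6.763/√(9.81×1.39) = 1.83, which is greater than 1, so the flow is supercritical.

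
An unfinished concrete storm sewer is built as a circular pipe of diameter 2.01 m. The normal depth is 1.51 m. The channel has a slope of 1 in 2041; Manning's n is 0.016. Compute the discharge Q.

Q = 2.53 m³/s

For a circular section of diameter D = 2.01 m at depth y = 1.51 m, the central angle is θ = 2 arccos(1 − 2y/D) = 4.195 rad. Then A = (D²/8)(θ − sin θ) = 2.557 m² and P = Dθ/2 = 4.216 m.
Hydraulic radius R = A/P = 2.557/4.216 = 0.6066 m.
Manning's equation: Q = (1/n) A R^(2/3) S^(1/2) = (1/0.016) × 2.557 × 0.6066^(2/3) × 0.00049^(1/2) = 2.53 m³/s.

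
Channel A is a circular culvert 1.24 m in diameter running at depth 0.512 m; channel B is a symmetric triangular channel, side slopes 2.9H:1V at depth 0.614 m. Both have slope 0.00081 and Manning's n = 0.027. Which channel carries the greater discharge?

channel B

Channel A: For a circular section of diameter D = 1.24 m at depth y = 0.512 m, the central angle is θ = 2 arccos(1 − 2y/D) = 2.791 rad. Then A = (D²/8)(θ − sin θ) = 0.4706 m² and P = Dθ/2 = 1.731 m. Hydraulic radius R = A/P = 0.4706/1.731 = 0.2719 m. Q_A = (1/0.027)·0.4706·0.2719^(2/3)·√0.00081 = 0.2082 m³/s.
Channel B: For a triangular section with side slope z = 2.9: A = zy² = 2.9×0.614² = 1.093 m²; P = 2y√(1+z²) = 2×0.614×3.068 = 3.767 m. Hydraulic radius R = A/P = 1.093/3.767 = 0.2902 m. Q_B = (1/0.027)·1.093·0.2902^(2/3)·√0.00081 = 0.5052 m³/s.
Q_A = 0.2082 m³/s vs Q_B = 0.5052 m³/s, so channel B carries more.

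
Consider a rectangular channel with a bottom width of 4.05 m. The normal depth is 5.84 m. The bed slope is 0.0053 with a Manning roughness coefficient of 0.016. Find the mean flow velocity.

Flow area A = b·y = 4.05 × 5.84 = 23.65 m². Wetted perimeter P = b + 2y = 4.05 + 2×5.84 = 15.73 m.
Hydraulic radius R = A/P = 23.65/15.73 = 1.504 m.
From Manning's equation, V = (1/n) R^(2/3) S^(1/2) = (1/0.016) × 1.504^(2/3) × 0.0053^(1/2) = 5.97 m/s.

V = 5.97 m/s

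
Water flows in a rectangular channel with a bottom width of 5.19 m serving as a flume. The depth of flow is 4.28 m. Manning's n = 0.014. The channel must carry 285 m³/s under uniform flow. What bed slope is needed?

S = 0.017

Flow area A = b·y = 5.19 × 4.28 = 22.21 m². Wetted perimeter P = b + 2y = 5.19 + 2×4.28 = 13.75 m.
Hydraulic radius R = A/P = 22.21/13.75 = 1.616 m.
From Manning's equation, S = [nQ / (1 A R^(2/3))]² = [0.014 × 285 / (1 × 22.21 × 1.616^(2/3))]² = 0.017.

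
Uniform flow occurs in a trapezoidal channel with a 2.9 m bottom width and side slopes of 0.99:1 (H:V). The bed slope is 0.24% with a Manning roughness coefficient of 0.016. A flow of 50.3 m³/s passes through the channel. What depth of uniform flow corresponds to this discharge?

y_n = 2.5 m

Manning's equation rearranged: A R^(2/3) = nQ / (1·√S) = 0.016 × 50.3 / (√0.0024) = 16.43.
Try y = 3.03 m: A R^(2/3) = 24.09 — over.
Try y = 2.18 m: A R^(2/3) = 12.59 — short.
Try y = 2.5 m: A R^(2/3) = 16.43 — ≈ 16.43.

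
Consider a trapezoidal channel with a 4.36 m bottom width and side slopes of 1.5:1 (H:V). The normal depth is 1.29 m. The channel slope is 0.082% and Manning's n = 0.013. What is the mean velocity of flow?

With bottom width b = 4.36 m and side slope z = 1.5: A = (b + zy)y = (4.36 + 1.5×1.29)×1.29 = 8.121 m²; P = b + 2y√(1+z²) = 4.36 + 2×1.29×1.803 = 9.011 m.
Hydraulic radius R = A/P = 8.121/9.011 = 0.9012 m.
From Manning's equation, V = (1/n) R^(2/3) S^(1/2) = (1/0.013) × 0.9012^(2/3) × 0.00082^(1/2) = 2.06 m/s.

V = 2.06 m/s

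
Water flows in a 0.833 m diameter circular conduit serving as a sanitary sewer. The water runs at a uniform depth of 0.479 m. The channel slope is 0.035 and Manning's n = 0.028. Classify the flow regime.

supercritical

For a circular section of diameter D = 0.833 m at depth y = 0.479 m, the central angle is θ = 2 arccos(1 − 2y/D) = 3.443 rad. Then A = (D²/8)(θ − sin θ) = 0.3244 m² and P = Dθ/2 = 1.434 m.
Hydraulic radius R = A/P = 0.3244/1.434 = 0.2262 m.
V = (1/n) R^(2/3) √S = (1/0.028) × 0.2262^(2/3) × √0.035 = 2.48 m/s. Hydraulic depth D_h = A/T = 0.3244/0.8236 = 0.3938 m.
Froude number Fr = V/√(g·D_h) = 2.48/√(9.81×0.3938) = 1.26, which is greater than 1, so the flow is supercritical.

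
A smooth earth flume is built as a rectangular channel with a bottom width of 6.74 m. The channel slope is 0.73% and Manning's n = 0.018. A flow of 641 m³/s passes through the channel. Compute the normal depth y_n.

Manning's equation rearranged: A R^(2/3) = nQ / (1·√S) = 0.018 × 641 / (√0.0073) = 135.
Trying y = 13.4 m: A R^(2/3) = 174.8 — over.
Trying y = 8.18 m: A R^(2/3) = 98.46 — short.
Trying y = 10.7 m: A R^(2/3) = 135.1 — close enough.

y_n = 10.7 m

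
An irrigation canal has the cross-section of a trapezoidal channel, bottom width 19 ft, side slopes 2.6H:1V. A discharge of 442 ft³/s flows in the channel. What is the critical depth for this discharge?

At critical depth, Q² T / (g A³) = 1, i.e. A³/T = Q²/g = 442²/32.2 = 6067.
Try y = 2.6 ft: A³/T = 9239 — too large.
Try y = 1.85 ft: A³/T = 2986 — too small.
Try y = 2.29 ft: A³/T = 6037 — close enough.

y_c = 2.29 ft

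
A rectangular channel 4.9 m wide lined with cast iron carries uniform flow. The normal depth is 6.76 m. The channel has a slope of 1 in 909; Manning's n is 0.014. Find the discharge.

Q = 116 m³/s

Flow area A = b·y = 4.9 × 6.76 = 33.12 m². Wetted perimeter P = b + 2y = 4.9 + 2×6.76 = 18.42 m.
Hydraulic radius R = A/P = 33.12/18.42 = 1.798 m.
Manning's equation: Q = (1/n) A R^(2/3) S^(1/2) = (1/0.014) × 33.12 × 1.798^(2/3) × 0.0011^(1/2) = 116 m³/s.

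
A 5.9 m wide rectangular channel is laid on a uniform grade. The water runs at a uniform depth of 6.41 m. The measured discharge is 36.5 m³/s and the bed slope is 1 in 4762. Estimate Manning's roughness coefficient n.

n = 0.024

Flow area A = b·y = 5.9 × 6.41 = 37.82 m². Wetted perimeter P = b + 2y = 5.9 + 2×6.41 = 18.72 m.
Hydraulic radius R = A/P = 37.82/18.72 = 2.02 m.
Rearranging Manning's equation: n = (1/Q) A R^(2/3) S^(1/2) = (1/36.5) × 37.82 × 2.02^(2/3) × √0.00021 = 0.024.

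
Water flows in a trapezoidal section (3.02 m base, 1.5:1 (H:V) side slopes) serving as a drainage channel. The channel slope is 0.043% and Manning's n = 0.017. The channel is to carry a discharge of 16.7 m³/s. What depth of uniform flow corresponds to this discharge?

Manning's equation rearranged: A R^(2/3) = nQ / (1·√S) = 0.017 × 16.7 / (√0.00043) = 13.69.
Trying y = 1.72 m: A R^(2/3) = 9.916 — low.
Trying y = 2.34 m: A R^(2/3) = 18.51 — high.
Trying y = 2.02 m: A R^(2/3) = 13.69 — matches.

y_n = 2.02 m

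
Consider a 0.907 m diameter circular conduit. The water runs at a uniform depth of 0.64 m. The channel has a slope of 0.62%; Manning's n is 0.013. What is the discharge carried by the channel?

For a circular section of diameter D = 0.907 m at depth y = 0.64 m, the central angle is θ = 2 arccos(1 − 2y/D) = 3.989 rad. Then A = (D²/8)(θ − sin θ) = 0.4873 m² and P = Dθ/2 = 1.809 m.
Hydraulic radius R = A/P = 0.4873/1.809 = 0.2694 m.
Manning's equation: Q = (1/n) A R^(2/3) S^(1/2) = (1/0.013) × 0.4873 × 0.2694^(2/3) × 0.0062^(1/2) = 1.23 m³/s.

Q = 1.23 m³/s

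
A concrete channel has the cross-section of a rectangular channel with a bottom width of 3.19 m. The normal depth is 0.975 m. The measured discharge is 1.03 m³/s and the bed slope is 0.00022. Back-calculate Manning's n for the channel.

Flow area A = b·y = 3.19 × 0.975 = 3.11 m². Wetted perimeter P = b + 2y = 3.19 + 2×0.975 = 5.14 m.
Hydraulic radius R = A/P = 3.11/5.14 = 0.6051 m.
Rearranging Manning's equation: n = (1/Q) A R^(2/3) S^(1/2) = (1/1.03) × 3.11 × 0.6051^(2/3) × √0.00022 = 0.032.

n = 0.032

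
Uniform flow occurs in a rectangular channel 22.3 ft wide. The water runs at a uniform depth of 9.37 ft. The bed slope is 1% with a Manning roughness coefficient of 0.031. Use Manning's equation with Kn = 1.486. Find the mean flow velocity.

V = 14.2 ft/s

Flow area A = b·y = 22.3 × 9.37 = 209 ft². Wetted perimeter P = b + 2y = 22.3 + 2×9.37 = 41.04 ft.
Hydraulic radius R = A/P = 209/41.04 = 5.091 ft.
From Manning's equation, V = (1.486/n) R^(2/3) S^(1/2) = (1.486/0.031) × 5.091^(2/3) × 0.01^(1/2) = 14.2 ft/s.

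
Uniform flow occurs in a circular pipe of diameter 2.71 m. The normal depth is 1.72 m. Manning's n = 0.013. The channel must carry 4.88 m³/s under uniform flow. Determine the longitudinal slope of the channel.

S = 0.000381

For a circular section of diameter D = 2.71 m at depth y = 1.72 m, the central angle is θ = 2 arccos(1 − 2y/D) = 3.687 rad. Then A = (D²/8)(θ − sin θ) = 3.861 m² and P = Dθ/2 = 4.996 m.
Hydraulic radius R = A/P = 3.861/4.996 = 0.7728 m.
From Manning's equation, S = [nQ / (1 A R^(2/3))]² = [0.013 × 4.88 / (1 × 3.861 × 0.7728^(2/3))]² = 0.000381.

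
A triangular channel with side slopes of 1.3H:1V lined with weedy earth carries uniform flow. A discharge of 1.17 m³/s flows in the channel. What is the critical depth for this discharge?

y_c = 0.698 m

At critical depth, Q² T / (g A³) = 1, i.e. A³/T = Q²/g = 1.17²/9.81 = 0.1395.
Trying y = 0.587 m: A³/T = 0.05889 — low.
Trying y = 0.786 m: A³/T = 0.2535 — high.
Trying y = 0.698 m: A³/T = 0.14 — ≈ 0.1395.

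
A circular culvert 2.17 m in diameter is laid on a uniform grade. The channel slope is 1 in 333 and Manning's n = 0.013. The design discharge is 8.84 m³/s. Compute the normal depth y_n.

Manning's equation rearranged: A R^(2/3) = nQ / (1·√S) = 0.013 × 8.84 / (√0.003003) = 2.097.
Try y = 1.68 m: A R^(2/3) = 2.325 — over.
Try y = 1.2 m: A R^(2/3) = 1.454 — short.
Try y = 1.54 m: A R^(2/3) = 2.097 — matches.

y_n = 1.54 m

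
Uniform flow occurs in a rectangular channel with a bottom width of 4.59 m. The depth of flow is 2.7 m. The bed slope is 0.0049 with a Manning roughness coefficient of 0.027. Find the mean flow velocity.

Flow area A = b·y = 4.59 × 2.7 = 12.39 m². Wetted perimeter P = b + 2y = 4.59 + 2×2.7 = 9.99 m.
Hydraulic radius R = A/P = 12.39/9.99 = 1.241 m.
From Manning's equation, V = (1/n) R^(2/3) S^(1/2) = (1/0.027) × 1.241^(2/3) × 0.0049^(1/2) = 2.99 m/s.

V = 2.99 m/s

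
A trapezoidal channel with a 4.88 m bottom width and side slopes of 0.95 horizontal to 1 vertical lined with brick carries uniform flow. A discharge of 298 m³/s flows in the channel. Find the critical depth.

At critical depth, Q² T / (g A³) = 1, i.e. A³/T = Q²/g = 298²/9.81 = 9052.
Try y = 5.91 m: A³/T = 14810 — over.
Try y = 3.68 m: A³/T = 2467 — short.
Try y = 5.2 m: A³/T = 9021 — ≈ 9052.

y_c = 5.2 m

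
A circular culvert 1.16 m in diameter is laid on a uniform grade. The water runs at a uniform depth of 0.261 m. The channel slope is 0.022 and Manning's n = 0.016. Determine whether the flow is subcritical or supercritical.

supercritical

For a circular section of diameter D = 1.16 m at depth y = 0.261 m, the central angle is θ = 2 arccos(1 − 2y/D) = 1.977 rad. Then A = (D²/8)(θ − sin θ) = 0.178 m² and P = Dθ/2 = 1.147 m.
Hydraulic radius R = A/P = 0.178/1.147 = 0.1552 m.
V = (1/n) R^(2/3) √S = (1/0.016) × 0.1552^(2/3) × √0.022 = 2.678 m/s. Hydraulic depth D_h = A/T = 0.178/0.9688 = 0.1837 m.
Froude number Fr = V/√(g·D_h) = 2.678/√(9.81×0.1837) = 1.99, which is greater than 1, so the flow is supercritical.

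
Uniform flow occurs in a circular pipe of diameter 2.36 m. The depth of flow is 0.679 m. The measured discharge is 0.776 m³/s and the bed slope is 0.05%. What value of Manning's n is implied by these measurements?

For a circular section of diameter D = 2.36 m at depth y = 0.679 m, the central angle is θ = 2 arccos(1 − 2y/D) = 2.265 rad. Then A = (D²/8)(θ − sin θ) = 1.041 m² and P = Dθ/2 = 2.672 m.
Hydraulic radius R = A/P = 1.041/2.672 = 0.3897 m.
Rearranging Manning's equation: n = (1/Q) A R^(2/3) S^(1/2) = (1/0.776) × 1.041 × 0.3897^(2/3) × √0.0005 = 0.016.

n = 0.016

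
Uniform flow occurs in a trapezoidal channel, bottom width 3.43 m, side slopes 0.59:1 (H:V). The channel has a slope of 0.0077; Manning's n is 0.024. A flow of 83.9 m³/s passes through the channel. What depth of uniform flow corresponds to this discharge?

y_n = 3.2 m

Manning's equation rearranged: A R^(2/3) = nQ / (1·√S) = 0.024 × 83.9 / (√0.0077) = 22.95.
Trying y = 3.76 m: A R^(2/3) = 30.8 — over.
Trying y = 3.2 m: A R^(2/3) = 22.96 — ≈ 22.95.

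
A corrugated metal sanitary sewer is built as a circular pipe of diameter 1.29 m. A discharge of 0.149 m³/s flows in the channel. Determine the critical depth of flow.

y_c = 0.199 m

At critical depth, Q² T / (g A³) = 1, i.e. A³/T = Q²/g = 0.149²/9.81 = 0.002263.
Try y = 0.247 m: A³/T = 0.005264 — over.
Try y = 0.147 m: A³/T = 0.0006817 — short.
Try y = 0.199 m: A³/T = 0.002252 — close enough.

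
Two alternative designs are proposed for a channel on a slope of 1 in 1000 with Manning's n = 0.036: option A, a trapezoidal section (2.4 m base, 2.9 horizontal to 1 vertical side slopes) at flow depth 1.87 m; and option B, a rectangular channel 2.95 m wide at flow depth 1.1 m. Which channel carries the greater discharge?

channel A

Channel A: With bottom width b = 2.4 m and side slope z = 2.9: A = (b + zy)y = (2.4 + 2.9×1.87)×1.87 = 14.63 m²; P = b + 2y√(1+z²) = 2.4 + 2×1.87×3.068 = 13.87 m. Hydraulic radius R = A/P = 14.63/13.87 = 1.055 m. Q_A = (1/0.036)·14.63·1.055^(2/3)·√0.001 = 13.31 m³/s.
Channel B: Flow area A = b·y = 2.95 × 1.1 = 3.245 m². Wetted perimeter P = b + 2y = 2.95 + 2×1.1 = 5.15 m. Hydraulic radius R = A/P = 3.245/5.15 = 0.6301 m. Q_B = (1/0.036)·3.245·0.6301^(2/3)·√0.001 = 2.095 m³/s.
Q_A = 13.31 m³/s vs Q_B = 2.095 m³/s, so channel A carries more.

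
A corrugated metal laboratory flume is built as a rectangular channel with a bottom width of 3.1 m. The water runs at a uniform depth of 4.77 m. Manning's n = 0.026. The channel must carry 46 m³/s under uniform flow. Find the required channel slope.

S = 0.00531

Flow area A = b·y = 3.1 × 4.77 = 14.79 m². Wetted perimeter P = b + 2y = 3.1 + 2×4.77 = 12.64 m.
Hydraulic radius R = A/P = 14.79/12.64 = 1.17 m.
From Manning's equation, S = [nQ / (1 A R^(2/3))]² = [0.026 × 46 / (1 × 14.79 × 1.17^(2/3))]² = 0.00531.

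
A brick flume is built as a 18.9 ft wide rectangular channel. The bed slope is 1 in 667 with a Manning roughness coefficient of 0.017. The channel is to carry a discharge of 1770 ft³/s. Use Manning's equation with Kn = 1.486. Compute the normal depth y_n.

y_n = 9.73 ft

Manning's equation rearranged: A R^(2/3) = nQ / (1.486·√S) = 0.017 × 1770 / (1.486 × √0.001499) = 523.
Trying y = 7.79 ft: A R^(2/3) = 387.5 — too small.
Trying y = 12.2 ft: A R^(2/3) = 703.1 — too large.
Trying y = 9.73 ft: A R^(2/3) = 522.8 — ≈ 523.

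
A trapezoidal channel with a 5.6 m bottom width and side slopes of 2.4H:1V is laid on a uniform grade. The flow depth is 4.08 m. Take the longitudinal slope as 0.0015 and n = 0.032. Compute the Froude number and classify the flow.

With bottom width b = 5.6 m and side slope z = 2.4: A = (b + zy)y = (5.6 + 2.4×4.08)×4.08 = 62.8 m²; P = b + 2y√(1+z²) = 5.6 + 2×4.08×2.6 = 26.82 m.
Hydraulic radius R = A/P = 62.8/26.82 = 2.342 m.
V = (1/n) R^(2/3) √S = (1/0.032) × 2.342^(2/3) × √0.0015 = 2.134 m/s. Hydraulic depth D_h = A/T = 62.8/25.18 = 2.494 m.
Froude number Fr = V/√(g·D_h) = 2.134/√(9.81×2.494) = 0.432, which is less than 1, so the flow is subcritical.

subcritical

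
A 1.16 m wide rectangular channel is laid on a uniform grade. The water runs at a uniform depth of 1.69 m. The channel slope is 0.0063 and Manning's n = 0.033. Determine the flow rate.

Q = 2.69 m³/s

Flow area A = b·y = 1.16 × 1.69 = 1.96 m². Wetted perimeter P = b + 2y = 1.16 + 2×1.69 = 4.54 m.
Hydraulic radius R = A/P = 1.96/4.54 = 0.4318 m.
Manning's equation: Q = (1/n) A R^(2/3) S^(1/2) = (1/0.033) × 1.96 × 0.4318^(2/3) × 0.0063^(1/2) = 2.69 m³/s.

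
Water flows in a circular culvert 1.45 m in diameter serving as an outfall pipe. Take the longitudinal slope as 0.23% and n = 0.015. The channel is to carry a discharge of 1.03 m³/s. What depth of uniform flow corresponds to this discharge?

Manning's equation rearranged: A R^(2/3) = nQ / (1·√S) = 0.015 × 1.03 / (√0.0023) = 0.3222.
At y = 0.522 m: A R^(2/3) = 0.2327 — low.
At y = 0.623 m: A R^(2/3) = 0.322 — close enough.

y_n = 0.623 m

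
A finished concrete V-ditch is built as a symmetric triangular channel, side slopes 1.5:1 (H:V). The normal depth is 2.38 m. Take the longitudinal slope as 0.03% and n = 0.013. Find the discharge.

Q = 11.2 m³/s

For a triangular section with side slope z = 1.5: A = zy² = 1.5×2.38² = 8.497 m²; P = 2y√(1+z²) = 2×2.38×1.803 = 8.581 m.
Hydraulic radius R = A/P = 8.497/8.581 = 0.9901 m.
Manning's equation: Q = (1/n) A R^(2/3) S^(1/2) = (1/0.013) × 8.497 × 0.9901^(2/3) × 0.0003^(1/2) = 11.2 m³/s.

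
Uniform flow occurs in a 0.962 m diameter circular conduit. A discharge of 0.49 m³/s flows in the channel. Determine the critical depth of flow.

At critical depth, Q² T / (g A³) = 1, i.e. A³/T = Q²/g = 0.49²/9.81 = 0.02448.
Trying y = 0.453 m: A³/T = 0.03968 — high.
Trying y = 0.351 m: A³/T = 0.01491 — low.
Trying y = 0.399 m: A³/T = 0.0244 — matches.

y_c = 0.399 m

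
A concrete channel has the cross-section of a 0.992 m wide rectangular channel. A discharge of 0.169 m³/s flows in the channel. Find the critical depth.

y_c = 0.144 m

For a rectangular channel, critical depth y_c = (q²/g)^(1/3) where q = Q/b = 0.169/0.992 = 0.1704 m²/s.
So y_c = (0.1704²/9.81)^(1/3) = 0.144 m.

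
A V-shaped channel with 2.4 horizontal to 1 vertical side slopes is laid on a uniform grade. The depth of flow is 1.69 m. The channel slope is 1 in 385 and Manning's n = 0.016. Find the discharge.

For a triangular section with side slope z = 2.4: A = zy² = 2.4×1.69² = 6.855 m²; P = 2y√(1+z²) = 2×1.69×2.6 = 8.788 m.
Hydraulic radius R = A/P = 6.855/8.788 = 0.78 m.
Manning's equation: Q = (1/n) A R^(2/3) S^(1/2) = (1/0.016) × 6.855 × 0.78^(2/3) × 0.002597^(1/2) = 18.5 m³/s.

Q = 18.5 m³/s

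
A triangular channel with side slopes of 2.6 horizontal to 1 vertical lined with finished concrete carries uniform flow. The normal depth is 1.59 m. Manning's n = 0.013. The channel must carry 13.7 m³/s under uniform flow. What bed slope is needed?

S = 0.00109

For a triangular section with side slope z = 2.6: A = zy² = 2.6×1.59² = 6.573 m²; P = 2y√(1+z²) = 2×1.59×2.786 = 8.858 m.
Hydraulic radius R = A/P = 6.573/8.858 = 0.742 m.
From Manning's equation, S = [nQ / (1 A R^(2/3))]² = [0.013 × 13.7 / (1 × 6.573 × 0.742^(2/3))]² = 0.00109.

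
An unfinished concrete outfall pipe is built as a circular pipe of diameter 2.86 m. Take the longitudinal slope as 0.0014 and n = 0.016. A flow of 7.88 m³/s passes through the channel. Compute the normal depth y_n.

y_n = 1.69 m

Manning's equation rearranged: A R^(2/3) = nQ / (1·√S) = 0.016 × 7.88 / (√0.0014) = 3.37.
Trying y = 1.39 m: A R^(2/3) = 2.447 — too small.
Trying y = 1.85 m: A R^(2/3) = 3.859 — too large.
Trying y = 1.69 m: A R^(2/3) = 3.371 — matches.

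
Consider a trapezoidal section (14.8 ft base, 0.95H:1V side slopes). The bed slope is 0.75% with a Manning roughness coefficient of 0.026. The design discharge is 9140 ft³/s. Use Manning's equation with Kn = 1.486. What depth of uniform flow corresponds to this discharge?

y_n = 15.6 ft

Manning's equation rearranged: A R^(2/3) = nQ / (1.486·√S) = 0.026 × 9140 / (1.486 × √0.0075) = 1847.
Trying y = 17 ft: A R^(2/3) = 2196 — too large.
Trying y = 11.6 ft: A R^(2/3) = 1032 — too small.
Trying y = 15.6 ft: A R^(2/3) = 1847 — matches.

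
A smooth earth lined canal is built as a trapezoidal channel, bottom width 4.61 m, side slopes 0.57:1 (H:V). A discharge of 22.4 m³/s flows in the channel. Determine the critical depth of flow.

y_c = 1.27 m

At critical depth, Q² T / (g A³) = 1, i.e. A³/T = Q²/g = 22.4²/9.81 = 51.15.
Try y = 1.62 m: A³/T = 111.6 — high.
Try y = 1.11 m: A³/T = 33.54 — low.
Try y = 1.27 m: A³/T = 51.31 — close enough.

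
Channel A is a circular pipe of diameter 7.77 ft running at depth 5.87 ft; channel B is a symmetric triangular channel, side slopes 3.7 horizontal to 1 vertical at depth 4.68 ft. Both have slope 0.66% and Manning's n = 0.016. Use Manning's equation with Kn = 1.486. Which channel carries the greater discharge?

Channel A: For a circular section of diameter D = 7.77 ft at depth y = 5.87 ft, the central angle is θ = 2 arccos(1 − 2y/D) = 4.214 rad. Then A = (D²/8)(θ − sin θ) = 38.43 ft² and P = Dθ/2 = 16.37 ft. Hydraulic radius R = A/P = 38.43/16.37 = 2.347 ft. Q_A = (1.486/0.016)·38.43·2.347^(2/3)·√0.0066 = 512.2 ft³/s.
Channel B: For a triangular section with side slope z = 3.7: A = zy² = 3.7×4.68² = 81.04 ft²; P = 2y√(1+z²) = 2×4.68×3.833 = 35.87 ft. Hydraulic radius R = A/P = 81.04/35.87 = 2.259 ft. Q_B = (1.486/0.016)·81.04·2.259^(2/3)·√0.0066 = 1053 ft³/s.
Q_A = 512.2 ft³/s vs Q_B = 1053 ft³/s, so channel B carries more.

channel B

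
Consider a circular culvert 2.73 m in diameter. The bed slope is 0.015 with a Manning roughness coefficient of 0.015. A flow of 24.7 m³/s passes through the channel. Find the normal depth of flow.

y_n = 1.63 m

Manning's equation rearranged: A R^(2/3) = nQ / (1·√S) = 0.015 × 24.7 / (√0.015) = 3.025.
At y = 1.27 m: A R^(2/3) = 2.004 — too small.
At y = 2.01 m: A R^(2/3) = 4.048 — too large.
At y = 1.63 m: A R^(2/3) = 3.026 — ≈ 3.025.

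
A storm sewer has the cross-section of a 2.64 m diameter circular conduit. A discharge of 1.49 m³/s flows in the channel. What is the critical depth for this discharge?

y_c = 0.529 m

At critical depth, Q² T / (g A³) = 1, i.e. A³/T = Q²/g = 1.49²/9.81 = 0.2263.
Trying y = 0.677 m: A³/T = 0.5919 — too large.
Trying y = 0.389 m: A³/T = 0.06749 — too small.
Trying y = 0.529 m: A³/T = 0.2258 — ≈ 0.2263.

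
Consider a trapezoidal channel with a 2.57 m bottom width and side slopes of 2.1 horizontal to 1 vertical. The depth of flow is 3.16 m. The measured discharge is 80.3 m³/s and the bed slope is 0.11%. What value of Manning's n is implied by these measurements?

With bottom width b = 2.57 m and side slope z = 2.1: A = (b + zy)y = (2.57 + 2.1×3.16)×3.16 = 29.09 m²; P = b + 2y√(1+z²) = 2.57 + 2×3.16×2.326 = 17.27 m.
Hydraulic radius R = A/P = 29.09/17.27 = 1.684 m.
Rearranging Manning's equation: n = (1/Q) A R^(2/3) S^(1/2) = (1/80.3) × 29.09 × 1.684^(2/3) × √0.0011 = 0.017.

n = 0.017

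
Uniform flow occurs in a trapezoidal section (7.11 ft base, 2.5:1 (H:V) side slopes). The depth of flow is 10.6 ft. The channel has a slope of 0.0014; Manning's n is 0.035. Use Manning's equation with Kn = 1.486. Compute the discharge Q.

With bottom width b = 7.11 ft and side slope z = 2.5: A = (b + zy)y = (7.11 + 2.5×10.6)×10.6 = 356.3 ft²; P = b + 2y√(1+z²) = 7.11 + 2×10.6×2.693 = 64.19 ft.
Hydraulic radius R = A/P = 356.3/64.19 = 5.55 ft.
Manning's equation: Q = (1.486/n) A R^(2/3) S^(1/2) = (1.486/0.035) × 356.3 × 5.55^(2/3) × 0.0014^(1/2) = 1770 ft³/s.

Q = 1770 ft³/s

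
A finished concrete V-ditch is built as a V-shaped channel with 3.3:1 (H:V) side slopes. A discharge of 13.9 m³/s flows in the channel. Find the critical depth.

At critical depth, Q² T / (g A³) = 1, i.e. A³/T = Q²/g = 13.9²/9.81 = 19.7.
At y = 1.04 m: A³/T = 6.625 — too small.
At y = 1.45 m: A³/T = 34.9 — too large.
At y = 1.29 m: A³/T = 19.45 — matches.

y_c = 1.29 m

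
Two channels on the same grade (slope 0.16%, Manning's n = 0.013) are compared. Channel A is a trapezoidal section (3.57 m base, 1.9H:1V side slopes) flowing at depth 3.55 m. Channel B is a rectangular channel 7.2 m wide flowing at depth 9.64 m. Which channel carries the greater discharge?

channel B

Channel A: With bottom width b = 3.57 m and side slope z = 1.9: A = (b + zy)y = (3.57 + 1.9×3.55)×3.55 = 36.62 m²; P = b + 2y√(1+z²) = 3.57 + 2×3.55×2.147 = 18.81 m. Hydraulic radius R = A/P = 36.62/18.81 = 1.946 m. Q_A = (1/0.013)·36.62·1.946^(2/3)·√0.0016 = 175.6 m³/s.
Channel B: Flow area A = b·y = 7.2 × 9.64 = 69.41 m². Wetted perimeter P = b + 2y = 7.2 + 2×9.64 = 26.48 m. Hydraulic radius R = A/P = 69.41/26.48 = 2.621 m. Q_B = (1/0.013)·69.41·2.621^(2/3)·√0.0016 = 406 m³/s.
Q_A = 175.6 m³/s vs Q_B = 406 m³/s, so channel B carries more.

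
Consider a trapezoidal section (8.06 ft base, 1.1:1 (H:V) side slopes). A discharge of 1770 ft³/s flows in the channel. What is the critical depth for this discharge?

y_c = 8.04 ft

At critical depth, Q² T / (g A³) = 1, i.e. A³/T = Q²/g = 1770²/32.2 = 97300.
Trying y = 9.37 ft: A³/T = 177800 — too large.
Trying y = 5.93 ft: A³/T = 30640 — too small.
Trying y = 8.04 ft: A³/T = 97500 — ≈ 97300.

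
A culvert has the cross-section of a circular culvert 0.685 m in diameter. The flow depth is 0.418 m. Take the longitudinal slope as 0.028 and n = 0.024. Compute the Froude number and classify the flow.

For a circular section of diameter D = 0.685 m at depth y = 0.418 m, the central angle is θ = 2 arccos(1 − 2y/D) = 3.586 rad. Then A = (D²/8)(θ − sin θ) = 0.2356 m² and P = Dθ/2 = 1.228 m.
Hydraulic radius R = A/P = 0.2356/1.228 = 0.1918 m.
V = (1/n) R^(2/3) √S = (1/0.024) × 0.1918^(2/3) × √0.028 = 2.319 m/s. Hydraulic depth D_h = A/T = 0.2356/0.6681 = 0.3526 m.
Froude number Fr = V/√(g·D_h) = 2.319/√(9.81×0.3526) = 1.25, which is greater than 1, so the flow is supercritical.

supercritical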